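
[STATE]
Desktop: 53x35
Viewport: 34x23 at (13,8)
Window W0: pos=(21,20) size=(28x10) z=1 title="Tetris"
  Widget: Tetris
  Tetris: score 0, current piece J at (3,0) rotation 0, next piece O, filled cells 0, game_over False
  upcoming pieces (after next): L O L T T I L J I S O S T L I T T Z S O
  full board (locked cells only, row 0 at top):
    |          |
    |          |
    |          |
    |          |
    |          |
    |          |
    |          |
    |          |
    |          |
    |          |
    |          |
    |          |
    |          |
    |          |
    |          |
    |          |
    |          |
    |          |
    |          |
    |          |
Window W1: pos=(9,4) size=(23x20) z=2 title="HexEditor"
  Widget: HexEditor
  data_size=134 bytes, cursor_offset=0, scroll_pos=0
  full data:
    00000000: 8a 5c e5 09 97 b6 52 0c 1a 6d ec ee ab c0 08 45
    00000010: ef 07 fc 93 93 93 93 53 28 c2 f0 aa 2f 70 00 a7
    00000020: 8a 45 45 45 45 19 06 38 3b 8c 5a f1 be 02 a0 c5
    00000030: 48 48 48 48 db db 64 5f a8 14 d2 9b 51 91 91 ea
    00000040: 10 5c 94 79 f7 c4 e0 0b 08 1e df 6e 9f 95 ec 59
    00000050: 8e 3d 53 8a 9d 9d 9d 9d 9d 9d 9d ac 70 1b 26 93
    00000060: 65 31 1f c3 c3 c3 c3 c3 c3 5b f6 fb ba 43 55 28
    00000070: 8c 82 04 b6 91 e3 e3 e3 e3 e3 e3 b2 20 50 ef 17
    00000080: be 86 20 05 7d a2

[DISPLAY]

00010  ef 07 fc 93┃               
00020  8a 45 45 45┃               
00030  48 48 48 48┃               
00040  10 5c 94 79┃               
00050  8e 3d 53 8a┃               
00060  65 31 1f c3┃               
00070  8c 82 04 b6┃               
00080  be 86 20 05┃               
                  ┃               
                  ┃               
                  ┃               
                  ┃               
                  ┃━━━━━━━━━━━━━━━
                  ┃               
                  ┃───────────────
━━━━━━━━━━━━━━━━━━┛│Next:         
        ┃          │▓▓            
        ┃          │▓▓            
        ┃          │              
        ┃          │              
        ┃          │              
        ┗━━━━━━━━━━━━━━━━━━━━━━━━━
                                  


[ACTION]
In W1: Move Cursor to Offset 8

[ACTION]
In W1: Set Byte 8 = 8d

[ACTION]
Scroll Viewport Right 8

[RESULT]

 ef 07 fc 93┃                     
 8a 45 45 45┃                     
 48 48 48 48┃                     
 10 5c 94 79┃                     
 8e 3d 53 8a┃                     
 65 31 1f c3┃                     
 8c 82 04 b6┃                     
 be 86 20 05┃                     
            ┃                     
            ┃                     
            ┃                     
            ┃                     
            ┃━━━━━━━━━━━━━━━━┓    
            ┃                ┃    
            ┃────────────────┨    
━━━━━━━━━━━━┛│Next:          ┃    
  ┃          │▓▓             ┃    
  ┃          │▓▓             ┃    
  ┃          │               ┃    
  ┃          │               ┃    
  ┃          │               ┃    
  ┗━━━━━━━━━━━━━━━━━━━━━━━━━━┛    
                                  


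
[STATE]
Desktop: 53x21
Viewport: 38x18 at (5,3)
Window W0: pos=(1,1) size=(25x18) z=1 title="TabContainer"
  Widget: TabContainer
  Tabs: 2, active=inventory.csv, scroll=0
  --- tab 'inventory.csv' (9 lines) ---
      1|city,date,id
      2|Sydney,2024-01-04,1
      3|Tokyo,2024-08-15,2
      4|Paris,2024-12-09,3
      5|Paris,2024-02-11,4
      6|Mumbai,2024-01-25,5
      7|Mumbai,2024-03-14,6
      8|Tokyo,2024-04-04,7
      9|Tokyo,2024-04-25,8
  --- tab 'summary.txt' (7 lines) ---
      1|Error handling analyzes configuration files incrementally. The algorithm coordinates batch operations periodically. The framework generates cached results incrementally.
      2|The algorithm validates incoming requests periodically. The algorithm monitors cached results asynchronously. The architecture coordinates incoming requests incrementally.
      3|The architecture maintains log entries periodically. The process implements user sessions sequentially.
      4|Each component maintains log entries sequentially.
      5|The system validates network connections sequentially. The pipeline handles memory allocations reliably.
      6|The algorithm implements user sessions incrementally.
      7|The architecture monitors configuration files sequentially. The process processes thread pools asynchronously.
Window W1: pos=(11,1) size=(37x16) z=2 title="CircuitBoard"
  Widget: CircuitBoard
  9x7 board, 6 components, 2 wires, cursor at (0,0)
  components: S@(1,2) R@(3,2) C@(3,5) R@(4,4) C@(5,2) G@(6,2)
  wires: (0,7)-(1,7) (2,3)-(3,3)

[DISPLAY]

──────┠───────────────────────────────
ventor┃   0 1 2 3 4 5 6 7 8           
──────┃0  [.]                         
y,date┃                               
ney,20┃1           S                  
yo,202┃                               
is,202┃2               ·              
is,202┃                │              
bai,20┃3           R   ·       C      
bai,20┃                               
yo,202┃4                   R          
yo,202┃                               
      ┃5           C                  
      ┗━━━━━━━━━━━━━━━━━━━━━━━━━━━━━━━
                    ┃                 
━━━━━━━━━━━━━━━━━━━━┛                 
                                      
                                      


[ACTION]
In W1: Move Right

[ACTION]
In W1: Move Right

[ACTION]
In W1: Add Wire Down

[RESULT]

──────┠───────────────────────────────
ventor┃   0 1 2 3 4 5 6 7 8           
──────┃0          [.]                 
y,date┃            │                  
ney,20┃1           S                  
yo,202┃                               
is,202┃2               ·              
is,202┃                │              
bai,20┃3           R   ·       C      
bai,20┃                               
yo,202┃4                   R          
yo,202┃                               
      ┃5           C                  
      ┗━━━━━━━━━━━━━━━━━━━━━━━━━━━━━━━
                    ┃                 
━━━━━━━━━━━━━━━━━━━━┛                 
                                      
                                      


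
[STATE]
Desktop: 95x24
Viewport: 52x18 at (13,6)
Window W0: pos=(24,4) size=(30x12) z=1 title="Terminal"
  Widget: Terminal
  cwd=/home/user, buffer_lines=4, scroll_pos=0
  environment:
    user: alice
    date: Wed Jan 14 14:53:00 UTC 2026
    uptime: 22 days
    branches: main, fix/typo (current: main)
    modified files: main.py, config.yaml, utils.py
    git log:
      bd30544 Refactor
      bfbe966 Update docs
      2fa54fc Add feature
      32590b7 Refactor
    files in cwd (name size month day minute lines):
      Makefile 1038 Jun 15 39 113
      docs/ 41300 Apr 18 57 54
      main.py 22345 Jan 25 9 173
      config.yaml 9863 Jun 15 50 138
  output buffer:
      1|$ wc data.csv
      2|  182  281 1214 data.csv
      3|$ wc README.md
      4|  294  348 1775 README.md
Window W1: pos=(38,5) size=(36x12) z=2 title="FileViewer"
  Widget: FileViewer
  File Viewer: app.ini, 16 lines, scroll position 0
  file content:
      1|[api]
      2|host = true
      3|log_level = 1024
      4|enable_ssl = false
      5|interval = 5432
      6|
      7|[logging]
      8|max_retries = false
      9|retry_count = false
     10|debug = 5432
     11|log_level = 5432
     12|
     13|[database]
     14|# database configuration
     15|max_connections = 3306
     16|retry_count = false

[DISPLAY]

           ┠─────────────┃ FileViewer               
           ┃$ wc data.csv┠──────────────────────────
           ┃  182  281 12┃[api]                     
           ┃$ wc README.m┃host = true               
           ┃  294  348 17┃log_level = 1024          
           ┃$ █          ┃enable_ssl = false        
           ┃             ┃interval = 5432           
           ┃             ┃                          
           ┃             ┃[logging]                 
           ┗━━━━━━━━━━━━━┃max_retries = false       
                         ┗━━━━━━━━━━━━━━━━━━━━━━━━━━
                                                    
                                                    
                                                    
                                                    
                                                    
                                                    
                                                    


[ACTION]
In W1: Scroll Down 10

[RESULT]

           ┠─────────────┃ FileViewer               
           ┃$ wc data.csv┠──────────────────────────
           ┃  182  281 12┃retry_count = false       
           ┃$ wc README.m┃debug = 5432              
           ┃  294  348 17┃log_level = 5432          
           ┃$ █          ┃                          
           ┃             ┃[database]                
           ┃             ┃# database configuration  
           ┃             ┃max_connections = 3306    
           ┗━━━━━━━━━━━━━┃retry_count = false       
                         ┗━━━━━━━━━━━━━━━━━━━━━━━━━━
                                                    
                                                    
                                                    
                                                    
                                                    
                                                    
                                                    


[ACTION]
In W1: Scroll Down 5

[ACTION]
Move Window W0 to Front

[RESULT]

           ┠────────────────────────────┨           
           ┃$ wc data.csv               ┃───────────
           ┃  182  281 1214 data.csv    ┃alse       
           ┃$ wc README.md              ┃           
           ┃  294  348 1775 README.md   ┃2          
           ┃$ █                         ┃           
           ┃                            ┃           
           ┃                            ┃iguration  
           ┃                            ┃ = 3306    
           ┗━━━━━━━━━━━━━━━━━━━━━━━━━━━━┛alse       
                         ┗━━━━━━━━━━━━━━━━━━━━━━━━━━
                                                    
                                                    
                                                    
                                                    
                                                    
                                                    
                                                    


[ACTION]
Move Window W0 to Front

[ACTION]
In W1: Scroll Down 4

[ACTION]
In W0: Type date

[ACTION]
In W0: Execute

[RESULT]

           ┠────────────────────────────┨           
           ┃$ wc data.csv               ┃───────────
           ┃  182  281 1214 data.csv    ┃alse       
           ┃$ wc README.md              ┃           
           ┃  294  348 1775 README.md   ┃2          
           ┃$ date                      ┃           
           ┃Wed Jan 14 14:53:00 UTC 2026┃           
           ┃$ █                         ┃iguration  
           ┃                            ┃ = 3306    
           ┗━━━━━━━━━━━━━━━━━━━━━━━━━━━━┛alse       
                         ┗━━━━━━━━━━━━━━━━━━━━━━━━━━
                                                    
                                                    
                                                    
                                                    
                                                    
                                                    
                                                    


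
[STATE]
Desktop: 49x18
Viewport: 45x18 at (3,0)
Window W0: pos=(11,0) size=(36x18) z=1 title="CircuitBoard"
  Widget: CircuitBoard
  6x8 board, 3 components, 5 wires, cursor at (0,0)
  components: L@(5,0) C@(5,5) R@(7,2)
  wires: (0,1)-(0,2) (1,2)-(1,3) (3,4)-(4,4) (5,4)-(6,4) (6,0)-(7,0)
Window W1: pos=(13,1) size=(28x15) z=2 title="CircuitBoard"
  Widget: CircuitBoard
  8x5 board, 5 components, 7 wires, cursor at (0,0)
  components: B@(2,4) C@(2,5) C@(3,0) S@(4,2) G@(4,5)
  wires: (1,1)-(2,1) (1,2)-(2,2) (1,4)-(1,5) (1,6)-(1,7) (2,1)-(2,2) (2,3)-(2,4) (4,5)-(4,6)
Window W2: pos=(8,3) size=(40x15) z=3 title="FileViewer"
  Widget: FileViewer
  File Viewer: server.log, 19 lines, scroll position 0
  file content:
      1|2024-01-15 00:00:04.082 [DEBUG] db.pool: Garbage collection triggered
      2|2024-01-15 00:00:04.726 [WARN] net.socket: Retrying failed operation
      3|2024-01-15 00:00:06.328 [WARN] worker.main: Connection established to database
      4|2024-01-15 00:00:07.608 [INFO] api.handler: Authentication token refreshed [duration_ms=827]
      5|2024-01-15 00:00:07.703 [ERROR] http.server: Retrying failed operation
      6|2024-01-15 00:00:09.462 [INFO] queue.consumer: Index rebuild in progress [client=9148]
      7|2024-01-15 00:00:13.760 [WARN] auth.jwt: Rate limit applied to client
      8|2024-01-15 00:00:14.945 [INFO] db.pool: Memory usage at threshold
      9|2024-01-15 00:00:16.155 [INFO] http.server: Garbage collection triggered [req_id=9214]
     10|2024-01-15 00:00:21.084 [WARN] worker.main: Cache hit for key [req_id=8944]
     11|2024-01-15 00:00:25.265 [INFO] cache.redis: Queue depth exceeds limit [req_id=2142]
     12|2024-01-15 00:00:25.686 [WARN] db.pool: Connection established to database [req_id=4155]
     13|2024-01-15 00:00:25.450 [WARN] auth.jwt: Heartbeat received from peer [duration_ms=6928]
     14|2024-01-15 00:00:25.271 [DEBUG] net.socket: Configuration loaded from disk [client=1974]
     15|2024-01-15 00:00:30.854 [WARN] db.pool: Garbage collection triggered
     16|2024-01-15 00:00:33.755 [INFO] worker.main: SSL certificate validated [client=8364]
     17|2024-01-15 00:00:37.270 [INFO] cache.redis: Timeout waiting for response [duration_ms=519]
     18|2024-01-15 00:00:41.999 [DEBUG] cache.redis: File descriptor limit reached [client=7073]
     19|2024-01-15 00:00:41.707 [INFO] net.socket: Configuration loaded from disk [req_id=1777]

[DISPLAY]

        ┏━━━━━━━━━━━━━━━━━━━━━━━━━━━━━━━━━━┓ 
        ┃ ┏━━━━━━━━━━━━━━━━━━━━━━━━━━┓     ┃ 
        ┠─┃ CircuitBoard             ┃─────┨ 
     ┏━━━━━━━━━━━━━━━━━━━━━━━━━━━━━━━━━━━━━━┓
     ┃ FileViewer                           ┃
     ┠──────────────────────────────────────┨
     ┃2024-01-15 00:00:04.082 [DEBUG] db.po▲┃
     ┃2024-01-15 00:00:04.726 [WARN] net.so█┃
     ┃2024-01-15 00:00:06.328 [WARN] worker░┃
     ┃2024-01-15 00:00:07.608 [INFO] api.ha░┃
     ┃2024-01-15 00:00:07.703 [ERROR] http.░┃
     ┃2024-01-15 00:00:09.462 [INFO] queue.░┃
     ┃2024-01-15 00:00:13.760 [WARN] auth.j░┃
     ┃2024-01-15 00:00:14.945 [INFO] db.poo░┃
     ┃2024-01-15 00:00:16.155 [INFO] http.s░┃
     ┃2024-01-15 00:00:21.084 [WARN] worker░┃
     ┃2024-01-15 00:00:25.265 [INFO] cache.▼┃
     ┗━━━━━━━━━━━━━━━━━━━━━━━━━━━━━━━━━━━━━━┛


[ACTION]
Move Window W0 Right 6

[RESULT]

          ┏━━━━━━━━━━━━━━━━━━━━━━━━━━━━━━━━━━
          ┏━━━━━━━━━━━━━━━━━━━━━━━━━━┓       
          ┃ CircuitBoard             ┃───────
     ┏━━━━━━━━━━━━━━━━━━━━━━━━━━━━━━━━━━━━━━┓
     ┃ FileViewer                           ┃
     ┠──────────────────────────────────────┨
     ┃2024-01-15 00:00:04.082 [DEBUG] db.po▲┃
     ┃2024-01-15 00:00:04.726 [WARN] net.so█┃
     ┃2024-01-15 00:00:06.328 [WARN] worker░┃
     ┃2024-01-15 00:00:07.608 [INFO] api.ha░┃
     ┃2024-01-15 00:00:07.703 [ERROR] http.░┃
     ┃2024-01-15 00:00:09.462 [INFO] queue.░┃
     ┃2024-01-15 00:00:13.760 [WARN] auth.j░┃
     ┃2024-01-15 00:00:14.945 [INFO] db.poo░┃
     ┃2024-01-15 00:00:16.155 [INFO] http.s░┃
     ┃2024-01-15 00:00:21.084 [WARN] worker░┃
     ┃2024-01-15 00:00:25.265 [INFO] cache.▼┃
     ┗━━━━━━━━━━━━━━━━━━━━━━━━━━━━━━━━━━━━━━┛


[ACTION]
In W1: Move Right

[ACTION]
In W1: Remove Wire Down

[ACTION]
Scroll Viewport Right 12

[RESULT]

         ┏━━━━━━━━━━━━━━━━━━━━━━━━━━━━━━━━━━┓
         ┏━━━━━━━━━━━━━━━━━━━━━━━━━━┓       ┃
         ┃ CircuitBoard             ┃───────┨
    ┏━━━━━━━━━━━━━━━━━━━━━━━━━━━━━━━━━━━━━━┓┃
    ┃ FileViewer                           ┃┃
    ┠──────────────────────────────────────┨┃
    ┃2024-01-15 00:00:04.082 [DEBUG] db.po▲┃┃
    ┃2024-01-15 00:00:04.726 [WARN] net.so█┃┃
    ┃2024-01-15 00:00:06.328 [WARN] worker░┃┃
    ┃2024-01-15 00:00:07.608 [INFO] api.ha░┃┃
    ┃2024-01-15 00:00:07.703 [ERROR] http.░┃┃
    ┃2024-01-15 00:00:09.462 [INFO] queue.░┃┃
    ┃2024-01-15 00:00:13.760 [WARN] auth.j░┃┃
    ┃2024-01-15 00:00:14.945 [INFO] db.poo░┃┃
    ┃2024-01-15 00:00:16.155 [INFO] http.s░┃┃
    ┃2024-01-15 00:00:21.084 [WARN] worker░┃┃
    ┃2024-01-15 00:00:25.265 [INFO] cache.▼┃┃
    ┗━━━━━━━━━━━━━━━━━━━━━━━━━━━━━━━━━━━━━━┛┛


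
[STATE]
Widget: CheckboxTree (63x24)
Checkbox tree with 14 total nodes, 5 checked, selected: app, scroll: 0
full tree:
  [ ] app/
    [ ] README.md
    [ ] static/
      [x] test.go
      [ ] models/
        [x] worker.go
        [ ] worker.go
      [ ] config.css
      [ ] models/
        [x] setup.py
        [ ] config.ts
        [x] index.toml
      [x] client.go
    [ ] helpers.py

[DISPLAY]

>[-] app/                                                      
   [ ] README.md                                               
   [-] static/                                                 
     [x] test.go                                               
     [-] models/                                               
       [x] worker.go                                           
       [ ] worker.go                                           
     [ ] config.css                                            
     [-] models/                                               
       [x] setup.py                                            
       [ ] config.ts                                           
       [x] index.toml                                          
     [x] client.go                                             
   [ ] helpers.py                                              
                                                               
                                                               
                                                               
                                                               
                                                               
                                                               
                                                               
                                                               
                                                               
                                                               


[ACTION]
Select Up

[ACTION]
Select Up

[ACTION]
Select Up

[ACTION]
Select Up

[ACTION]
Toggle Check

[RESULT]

>[x] app/                                                      
   [x] README.md                                               
   [x] static/                                                 
     [x] test.go                                               
     [x] models/                                               
       [x] worker.go                                           
       [x] worker.go                                           
     [x] config.css                                            
     [x] models/                                               
       [x] setup.py                                            
       [x] config.ts                                           
       [x] index.toml                                          
     [x] client.go                                             
   [x] helpers.py                                              
                                                               
                                                               
                                                               
                                                               
                                                               
                                                               
                                                               
                                                               
                                                               
                                                               


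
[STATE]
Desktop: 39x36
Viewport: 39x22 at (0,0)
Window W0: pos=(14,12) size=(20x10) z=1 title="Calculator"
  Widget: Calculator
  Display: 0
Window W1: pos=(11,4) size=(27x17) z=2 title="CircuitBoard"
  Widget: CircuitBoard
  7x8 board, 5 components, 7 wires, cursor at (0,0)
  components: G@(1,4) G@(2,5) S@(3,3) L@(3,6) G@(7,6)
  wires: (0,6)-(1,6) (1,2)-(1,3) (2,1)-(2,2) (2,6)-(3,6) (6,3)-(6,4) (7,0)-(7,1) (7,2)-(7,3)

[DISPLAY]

                                       
                                       
                                       
                                       
           ┏━━━━━━━━━━━━━━━━━━━━━━━━━┓ 
           ┃ CircuitBoard            ┃ 
           ┠─────────────────────────┨ 
           ┃   0 1 2 3 4 5 6         ┃ 
           ┃0  [.]                   ┃ 
           ┃                         ┃ 
           ┃1           · ─ ·   G    ┃ 
           ┃                         ┃ 
           ┃2       · ─ ·           G┃ 
           ┃                         ┃ 
           ┃3               S        ┃ 
           ┃                         ┃ 
           ┃4                        ┃ 
           ┃                         ┃ 
           ┃5                        ┃ 
           ┃                         ┃ 
           ┗━━━━━━━━━━━━━━━━━━━━━━━━━┛ 
              ┗━━━━━━━━━━━━━━━━━━┛     


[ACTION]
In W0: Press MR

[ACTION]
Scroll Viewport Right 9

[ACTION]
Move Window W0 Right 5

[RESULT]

                                       
                                       
                                       
                                       
           ┏━━━━━━━━━━━━━━━━━━━━━━━━━┓ 
           ┃ CircuitBoard            ┃ 
           ┠─────────────────────────┨ 
           ┃   0 1 2 3 4 5 6         ┃ 
           ┃0  [.]                   ┃ 
           ┃                         ┃ 
           ┃1           · ─ ·   G    ┃ 
           ┃                         ┃ 
           ┃2       · ─ ·           G┃┓
           ┃                         ┃┃
           ┃3               S        ┃┨
           ┃                         ┃┃
           ┃4                        ┃┃
           ┃                         ┃┃
           ┃5                        ┃┃
           ┃                         ┃┃
           ┗━━━━━━━━━━━━━━━━━━━━━━━━━┛┃
                   ┗━━━━━━━━━━━━━━━━━━┛


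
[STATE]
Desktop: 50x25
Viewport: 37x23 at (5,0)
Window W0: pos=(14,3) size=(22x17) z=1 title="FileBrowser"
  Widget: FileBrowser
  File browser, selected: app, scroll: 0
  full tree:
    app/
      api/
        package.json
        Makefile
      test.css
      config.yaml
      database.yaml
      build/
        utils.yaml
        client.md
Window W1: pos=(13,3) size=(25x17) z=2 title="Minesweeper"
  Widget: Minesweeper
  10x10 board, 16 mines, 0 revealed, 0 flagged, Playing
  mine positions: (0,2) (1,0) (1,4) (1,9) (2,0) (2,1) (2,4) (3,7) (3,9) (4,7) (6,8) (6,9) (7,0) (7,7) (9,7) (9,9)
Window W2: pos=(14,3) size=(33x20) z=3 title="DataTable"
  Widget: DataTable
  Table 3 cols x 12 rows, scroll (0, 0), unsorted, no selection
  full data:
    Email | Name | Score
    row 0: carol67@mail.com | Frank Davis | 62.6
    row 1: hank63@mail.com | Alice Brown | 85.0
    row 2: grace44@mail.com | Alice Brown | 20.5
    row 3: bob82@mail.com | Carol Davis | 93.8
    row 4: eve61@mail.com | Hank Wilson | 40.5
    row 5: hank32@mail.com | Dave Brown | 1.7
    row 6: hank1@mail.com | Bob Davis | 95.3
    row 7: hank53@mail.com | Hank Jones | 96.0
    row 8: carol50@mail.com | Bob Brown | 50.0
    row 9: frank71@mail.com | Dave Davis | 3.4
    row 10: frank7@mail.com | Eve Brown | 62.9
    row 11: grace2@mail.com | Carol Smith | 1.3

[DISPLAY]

                                     
                                     
                                     
        ┏┏━━━━━━━━━━━━━━━━━━━━━━━━━━━
        ┃┃ DataTable                 
        ┠┠───────────────────────────
        ┃┃Email           │Name      
        ┃┃────────────────┼──────────
        ┃┃carol67@mail.com│Frank Davi
        ┃┃hank63@mail.com │Alice Brow
        ┃┃grace44@mail.com│Alice Brow
        ┃┃bob82@mail.com  │Carol Davi
        ┃┃eve61@mail.com  │Hank Wilso
        ┃┃hank32@mail.com │Dave Brown
        ┃┃hank1@mail.com  │Bob Davis 
        ┃┃hank53@mail.com │Hank Jones
        ┃┃carol50@mail.com│Bob Brown 
        ┃┃frank71@mail.com│Dave Davis
        ┃┃frank7@mail.com │Eve Brown 
        ┗┃grace2@mail.com │Carol Smit
         ┃                           
         ┃                           
         ┗━━━━━━━━━━━━━━━━━━━━━━━━━━━


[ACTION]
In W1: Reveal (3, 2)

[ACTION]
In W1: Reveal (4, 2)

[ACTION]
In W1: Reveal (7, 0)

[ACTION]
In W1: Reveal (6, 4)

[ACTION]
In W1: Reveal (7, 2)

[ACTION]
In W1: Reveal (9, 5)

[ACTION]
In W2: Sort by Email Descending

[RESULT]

                                     
                                     
                                     
        ┏┏━━━━━━━━━━━━━━━━━━━━━━━━━━━
        ┃┃ DataTable                 
        ┠┠───────────────────────────
        ┃┃Email          ▼│Name      
        ┃┃────────────────┼──────────
        ┃┃hank63@mail.com │Alice Brow
        ┃┃hank53@mail.com │Hank Jones
        ┃┃hank32@mail.com │Dave Brown
        ┃┃hank1@mail.com  │Bob Davis 
        ┃┃grace44@mail.com│Alice Brow
        ┃┃grace2@mail.com │Carol Smit
        ┃┃frank7@mail.com │Eve Brown 
        ┃┃frank71@mail.com│Dave Davis
        ┃┃eve61@mail.com  │Hank Wilso
        ┃┃carol67@mail.com│Frank Davi
        ┃┃carol50@mail.com│Bob Brown 
        ┗┃bob82@mail.com  │Carol Davi
         ┃                           
         ┃                           
         ┗━━━━━━━━━━━━━━━━━━━━━━━━━━━


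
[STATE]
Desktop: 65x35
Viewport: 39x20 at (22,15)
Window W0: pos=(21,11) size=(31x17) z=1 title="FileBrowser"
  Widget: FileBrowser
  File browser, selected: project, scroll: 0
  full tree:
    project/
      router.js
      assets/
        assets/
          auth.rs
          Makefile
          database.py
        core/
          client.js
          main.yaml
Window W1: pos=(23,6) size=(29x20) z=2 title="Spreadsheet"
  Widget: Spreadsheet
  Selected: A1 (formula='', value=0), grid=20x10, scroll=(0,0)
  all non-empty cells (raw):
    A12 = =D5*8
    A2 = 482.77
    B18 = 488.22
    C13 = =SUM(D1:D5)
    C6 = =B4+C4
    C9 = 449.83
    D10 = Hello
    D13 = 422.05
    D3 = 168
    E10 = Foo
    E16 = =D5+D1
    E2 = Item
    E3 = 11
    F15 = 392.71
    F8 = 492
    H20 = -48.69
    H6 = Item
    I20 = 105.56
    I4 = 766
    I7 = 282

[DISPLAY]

 ┃  4        0       0       ┃         
 ┃  5        0       0       ┃         
 ┃  6        0       0       ┃         
 ┃  7        0       0       ┃         
 ┃  8        0       0       ┃         
 ┃  9        0       0  449.8┃         
 ┃ 10        0       0       ┃         
 ┃ 11        0       0       ┃         
 ┃ 12        0       0       ┃         
 ┃ 13        0       0     16┃         
 ┗━━━━━━━━━━━━━━━━━━━━━━━━━━━┛         
                             ┃         
━━━━━━━━━━━━━━━━━━━━━━━━━━━━━┛         
                                       
                                       
                                       
                                       
                                       
                                       
                                       


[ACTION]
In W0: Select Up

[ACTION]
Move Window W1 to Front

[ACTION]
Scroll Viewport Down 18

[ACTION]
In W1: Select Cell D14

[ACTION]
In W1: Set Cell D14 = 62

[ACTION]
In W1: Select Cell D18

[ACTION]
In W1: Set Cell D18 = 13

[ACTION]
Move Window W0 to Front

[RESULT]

    router.js                ┃         
    [+] assets/              ┃         
                             ┃         
                             ┃         
                             ┃         
                             ┃         
                             ┃         
                             ┃         
                             ┃         
                             ┃         
                             ┃         
                             ┃         
━━━━━━━━━━━━━━━━━━━━━━━━━━━━━┛         
                                       
                                       
                                       
                                       
                                       
                                       
                                       


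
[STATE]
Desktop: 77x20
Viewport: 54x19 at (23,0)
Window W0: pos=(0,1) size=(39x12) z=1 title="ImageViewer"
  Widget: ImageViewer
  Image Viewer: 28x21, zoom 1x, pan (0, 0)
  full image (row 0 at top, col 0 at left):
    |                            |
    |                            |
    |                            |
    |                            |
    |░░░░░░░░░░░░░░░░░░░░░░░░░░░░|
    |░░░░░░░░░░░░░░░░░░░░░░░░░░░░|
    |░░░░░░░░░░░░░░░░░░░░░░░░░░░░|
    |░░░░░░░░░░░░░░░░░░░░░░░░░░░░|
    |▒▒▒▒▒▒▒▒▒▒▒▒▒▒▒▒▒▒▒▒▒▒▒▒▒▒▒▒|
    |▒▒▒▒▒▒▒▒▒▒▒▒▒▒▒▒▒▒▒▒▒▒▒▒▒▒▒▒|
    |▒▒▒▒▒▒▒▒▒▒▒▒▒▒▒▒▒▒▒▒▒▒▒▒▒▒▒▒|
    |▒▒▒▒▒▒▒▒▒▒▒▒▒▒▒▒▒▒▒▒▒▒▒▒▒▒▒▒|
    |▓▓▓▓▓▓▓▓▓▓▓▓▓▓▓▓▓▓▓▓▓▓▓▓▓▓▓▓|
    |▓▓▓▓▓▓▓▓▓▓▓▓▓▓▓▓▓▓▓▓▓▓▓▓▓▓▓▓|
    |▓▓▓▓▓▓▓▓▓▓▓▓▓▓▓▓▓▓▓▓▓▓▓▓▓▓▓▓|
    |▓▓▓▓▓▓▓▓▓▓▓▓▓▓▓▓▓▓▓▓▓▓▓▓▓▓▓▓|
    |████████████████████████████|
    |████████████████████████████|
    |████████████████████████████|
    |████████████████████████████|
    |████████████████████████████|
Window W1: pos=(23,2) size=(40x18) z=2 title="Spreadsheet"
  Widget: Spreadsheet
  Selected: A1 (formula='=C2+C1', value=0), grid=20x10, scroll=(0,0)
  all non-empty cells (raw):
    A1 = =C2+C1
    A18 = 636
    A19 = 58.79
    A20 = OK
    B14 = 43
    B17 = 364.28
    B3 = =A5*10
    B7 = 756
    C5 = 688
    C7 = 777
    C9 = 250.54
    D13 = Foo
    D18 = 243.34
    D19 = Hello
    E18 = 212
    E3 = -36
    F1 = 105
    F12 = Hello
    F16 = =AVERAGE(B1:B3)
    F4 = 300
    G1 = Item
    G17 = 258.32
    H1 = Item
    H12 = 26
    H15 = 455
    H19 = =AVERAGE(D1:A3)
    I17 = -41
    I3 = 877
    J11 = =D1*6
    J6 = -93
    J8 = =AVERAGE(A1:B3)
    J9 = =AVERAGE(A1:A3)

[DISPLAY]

                                                      
━━━━━━━━━━━━━━━┓                                      
┏━━━━━━━━━━━━━━━━━━━━━━━━━━━━━━━━━━━━━━┓              
┃ Spreadsheet                          ┃              
┠──────────────────────────────────────┨              
┃A1: =C2+C1                            ┃              
┃       A       B       C       D      ┃              
┃--------------------------------------┃              
┃  1      [0]       0       0       0  ┃              
┃  2        0       0       0       0  ┃              
┃  3        0       0       0       0  ┃              
┃  4        0       0       0       0  ┃              
┃  5        0       0     688       0  ┃              
┃  6        0       0       0       0  ┃              
┃  7        0     756     777       0  ┃              
┃  8        0       0       0       0  ┃              
┃  9        0       0  250.54       0  ┃              
┃ 10        0       0       0       0  ┃              
┃ 11        0       0       0       0  ┃              


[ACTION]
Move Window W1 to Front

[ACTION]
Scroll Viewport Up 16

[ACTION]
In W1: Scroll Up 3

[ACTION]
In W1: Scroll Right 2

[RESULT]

                                                      
━━━━━━━━━━━━━━━┓                                      
┏━━━━━━━━━━━━━━━━━━━━━━━━━━━━━━━━━━━━━━┓              
┃ Spreadsheet                          ┃              
┠──────────────────────────────────────┨              
┃A1: =C2+C1                            ┃              
┃       C       D       E       F      ┃              
┃--------------------------------------┃              
┃  1        0       0       0     105It┃              
┃  2        0       0       0       0  ┃              
┃  3        0       0     -36       0  ┃              
┃  4        0       0       0     300  ┃              
┃  5      688       0       0       0  ┃              
┃  6        0       0       0       0  ┃              
┃  7      777       0       0       0  ┃              
┃  8        0       0       0       0  ┃              
┃  9   250.54       0       0       0  ┃              
┃ 10        0       0       0       0  ┃              
┃ 11        0       0       0       0  ┃              


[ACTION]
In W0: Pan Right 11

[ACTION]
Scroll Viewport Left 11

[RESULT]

                                                      
━━━━━━━━━━━━━━━━━━━━━━━━━━┓                           
r          ┏━━━━━━━━━━━━━━━━━━━━━━━━━━━━━━━━━━━━━━┓   
───────────┃ Spreadsheet                          ┃   
           ┠──────────────────────────────────────┨   
           ┃A1: =C2+C1                            ┃   
           ┃       C       D       E       F      ┃   
           ┃--------------------------------------┃   
░░░░░░     ┃  1        0       0       0     105It┃   
░░░░░░     ┃  2        0       0       0       0  ┃   
░░░░░░     ┃  3        0       0     -36       0  ┃   
░░░░░░     ┃  4        0       0       0     300  ┃   
━━━━━━━━━━━┃  5      688       0       0       0  ┃   
           ┃  6        0       0       0       0  ┃   
           ┃  7      777       0       0       0  ┃   
           ┃  8        0       0       0       0  ┃   
           ┃  9   250.54       0       0       0  ┃   
           ┃ 10        0       0       0       0  ┃   
           ┃ 11        0       0       0       0  ┃   


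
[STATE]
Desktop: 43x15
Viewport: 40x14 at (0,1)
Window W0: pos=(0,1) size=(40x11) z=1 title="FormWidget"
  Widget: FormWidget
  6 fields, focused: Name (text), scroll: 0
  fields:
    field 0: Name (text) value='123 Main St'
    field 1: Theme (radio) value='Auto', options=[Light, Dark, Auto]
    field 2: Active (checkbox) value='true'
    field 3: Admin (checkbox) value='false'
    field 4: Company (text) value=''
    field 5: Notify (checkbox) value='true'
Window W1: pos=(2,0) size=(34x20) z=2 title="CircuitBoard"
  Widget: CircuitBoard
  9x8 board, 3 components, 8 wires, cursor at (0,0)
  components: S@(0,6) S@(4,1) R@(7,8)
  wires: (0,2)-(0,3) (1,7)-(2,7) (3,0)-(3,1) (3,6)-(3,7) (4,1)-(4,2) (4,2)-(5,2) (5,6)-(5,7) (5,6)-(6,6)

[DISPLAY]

┏━┃ CircuitBoard                   ┃━━━┓
┃ ┠────────────────────────────────┨   ┃
┠─┃   0 1 2 3 4 5 6 7 8            ┃───┨
┃>┃0  [.]      · ─ ·           S   ┃  ]┃
┃ ┃                                ┃(●)┃
┃ ┃1                               ┃   ┃
┃ ┃                                ┃   ┃
┃ ┃2                               ┃  ]┃
┃ ┃                                ┃   ┃
┃ ┃3   · ─ ·                   · ─ ┃   ┃
┗━┃                                ┃━━━┛
  ┃4       S ─ ·                   ┃    
  ┃            │                   ┃    
  ┃5           ·               · ─ ┃    


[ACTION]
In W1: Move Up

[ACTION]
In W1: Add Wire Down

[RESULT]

┏━┃ CircuitBoard                   ┃━━━┓
┃ ┠────────────────────────────────┨   ┃
┠─┃   0 1 2 3 4 5 6 7 8            ┃───┨
┃>┃0  [.]      · ─ ·           S   ┃  ]┃
┃ ┃    │                           ┃(●)┃
┃ ┃1   ·                           ┃   ┃
┃ ┃                                ┃   ┃
┃ ┃2                               ┃  ]┃
┃ ┃                                ┃   ┃
┃ ┃3   · ─ ·                   · ─ ┃   ┃
┗━┃                                ┃━━━┛
  ┃4       S ─ ·                   ┃    
  ┃            │                   ┃    
  ┃5           ·               · ─ ┃    


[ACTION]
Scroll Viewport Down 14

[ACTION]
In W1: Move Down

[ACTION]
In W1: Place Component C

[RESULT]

┏━┃ CircuitBoard                   ┃━━━┓
┃ ┠────────────────────────────────┨   ┃
┠─┃   0 1 2 3 4 5 6 7 8            ┃───┨
┃>┃0   ·       · ─ ·           S   ┃  ]┃
┃ ┃    │                           ┃(●)┃
┃ ┃1  [C]                          ┃   ┃
┃ ┃                                ┃   ┃
┃ ┃2                               ┃  ]┃
┃ ┃                                ┃   ┃
┃ ┃3   · ─ ·                   · ─ ┃   ┃
┗━┃                                ┃━━━┛
  ┃4       S ─ ·                   ┃    
  ┃            │                   ┃    
  ┃5           ·               · ─ ┃    
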